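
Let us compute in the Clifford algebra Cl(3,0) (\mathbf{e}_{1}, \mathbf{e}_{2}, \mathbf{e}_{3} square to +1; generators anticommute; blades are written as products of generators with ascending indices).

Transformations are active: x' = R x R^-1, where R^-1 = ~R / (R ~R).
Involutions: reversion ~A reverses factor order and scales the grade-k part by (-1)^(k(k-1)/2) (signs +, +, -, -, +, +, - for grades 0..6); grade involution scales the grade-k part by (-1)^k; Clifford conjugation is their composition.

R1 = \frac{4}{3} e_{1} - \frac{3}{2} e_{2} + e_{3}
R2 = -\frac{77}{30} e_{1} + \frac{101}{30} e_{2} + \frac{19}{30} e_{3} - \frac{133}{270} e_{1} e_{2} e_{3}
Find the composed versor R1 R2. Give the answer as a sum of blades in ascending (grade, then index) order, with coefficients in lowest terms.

Distribute over the terms of R1 (each basis-blade product reordered to ascending indices, repeated generators contracted through their squares):
(\frac{4}{3} e_{1}) R2 = -\frac{154}{45} + \frac{202}{45} e_{1} e_{2} + \frac{38}{45} e_{1} e_{3} - \frac{266}{405} e_{2} e_{3}
(-\frac{3}{2} e_{2}) R2 = -\frac{101}{20} - \frac{77}{20} e_{1} e_{2} - \frac{133}{180} e_{1} e_{3} - \frac{19}{20} e_{2} e_{3}
(e_{3}) R2 = \frac{19}{30} - \frac{133}{270} e_{1} e_{2} + \frac{77}{30} e_{1} e_{3} - \frac{101}{30} e_{2} e_{3}
Summing the partial products and collecting blades:
Answer: -\frac{1411}{180} + \frac{79}{540} e_{1} e_{2} + \frac{481}{180} e_{1} e_{3} - \frac{8057}{1620} e_{2} e_{3}


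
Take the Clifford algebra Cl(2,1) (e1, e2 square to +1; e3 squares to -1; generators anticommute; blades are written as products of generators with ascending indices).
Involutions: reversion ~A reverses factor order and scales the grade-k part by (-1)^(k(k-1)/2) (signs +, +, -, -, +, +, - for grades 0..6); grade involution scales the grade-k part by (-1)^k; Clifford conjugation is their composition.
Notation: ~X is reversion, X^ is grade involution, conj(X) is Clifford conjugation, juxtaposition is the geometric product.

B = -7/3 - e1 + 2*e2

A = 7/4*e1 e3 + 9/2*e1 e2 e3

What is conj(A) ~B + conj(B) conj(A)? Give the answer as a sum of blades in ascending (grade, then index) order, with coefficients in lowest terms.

first term: -7/4*e3 - 59/12*e1 e3 - 9/2*e2 e3 - 7*e1 e2 e3
second term: -7/4*e3 + 157/12*e1 e3 + 9/2*e2 e3 - 14*e1 e2 e3
Answer: -7/2*e3 + 49/6*e1 e3 - 21*e1 e2 e3


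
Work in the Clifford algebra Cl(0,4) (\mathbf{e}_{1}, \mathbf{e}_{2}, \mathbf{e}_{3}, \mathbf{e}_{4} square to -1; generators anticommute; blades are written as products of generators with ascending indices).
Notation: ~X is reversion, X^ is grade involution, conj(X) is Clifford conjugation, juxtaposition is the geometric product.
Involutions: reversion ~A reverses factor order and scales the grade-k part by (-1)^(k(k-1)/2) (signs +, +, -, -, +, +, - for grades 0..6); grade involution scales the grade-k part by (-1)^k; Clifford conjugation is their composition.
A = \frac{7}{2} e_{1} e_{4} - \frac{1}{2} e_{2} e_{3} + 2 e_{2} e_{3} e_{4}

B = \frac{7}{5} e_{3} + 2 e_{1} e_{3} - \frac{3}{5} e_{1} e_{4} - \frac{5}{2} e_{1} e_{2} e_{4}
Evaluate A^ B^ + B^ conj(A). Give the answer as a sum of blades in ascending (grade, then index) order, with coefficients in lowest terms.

first term: \frac{21}{10} + \frac{161}{20} e_{2} + e_{1} e_{2} + 5 e_{1} e_{3} + \frac{14}{5} e_{2} e_{4} - 7 e_{3} e_{4} + \frac{6}{5} e_{1} e_{2} e_{3} + 4 e_{1} e_{2} e_{4} + \frac{73}{20} e_{1} e_{3} e_{4} + \frac{3}{10} e_{1} e_{2} e_{3} e_{4}
second term: -\frac{21}{10} - \frac{189}{20} e_{2} + e_{1} e_{2} + 5 e_{1} e_{3} - \frac{14}{5} e_{2} e_{4} - 7 e_{3} e_{4} + \frac{6}{5} e_{1} e_{2} e_{3} + 4 e_{1} e_{2} e_{4} - \frac{123}{20} e_{1} e_{3} e_{4} - \frac{3}{10} e_{1} e_{2} e_{3} e_{4}
Answer: -\frac{7}{5} e_{2} + 2 e_{1} e_{2} + 10 e_{1} e_{3} - 14 e_{3} e_{4} + \frac{12}{5} e_{1} e_{2} e_{3} + 8 e_{1} e_{2} e_{4} - \frac{5}{2} e_{1} e_{3} e_{4}


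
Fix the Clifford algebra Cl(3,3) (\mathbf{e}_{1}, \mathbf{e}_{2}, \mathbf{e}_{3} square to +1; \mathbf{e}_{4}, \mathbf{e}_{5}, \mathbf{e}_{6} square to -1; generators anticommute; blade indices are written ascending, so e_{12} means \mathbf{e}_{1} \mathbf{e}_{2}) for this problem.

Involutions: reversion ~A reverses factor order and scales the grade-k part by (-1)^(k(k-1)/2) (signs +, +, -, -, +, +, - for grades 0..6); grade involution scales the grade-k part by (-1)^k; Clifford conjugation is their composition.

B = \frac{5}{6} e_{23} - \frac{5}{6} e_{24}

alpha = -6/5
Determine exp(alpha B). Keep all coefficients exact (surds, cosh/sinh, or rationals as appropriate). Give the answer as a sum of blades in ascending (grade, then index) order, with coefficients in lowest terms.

B^2 term by term: the squares give (\frac{5}{6})^2*(e_{23})^2 + (-\frac{5}{6})^2*(e_{24})^2 = \frac{25}{36}*(-1) + \frac{25}{36}*(+1) = 0 (each basis 2-blade squares to minus the product of its generators' squares); cross terms between blades sharing an index anticommute and cancel. So B^2 = 0.
B^2 = 0, hence only two terms survive: exp(alpha B) = 1 + alpha B (parabolic case).
Answer: 1 - e_{23} + e_{24}


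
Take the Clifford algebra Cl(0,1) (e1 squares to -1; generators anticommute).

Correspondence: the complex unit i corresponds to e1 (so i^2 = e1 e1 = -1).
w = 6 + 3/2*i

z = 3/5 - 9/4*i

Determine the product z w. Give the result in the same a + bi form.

In blades: z = 3/5 - 9/4*e1, w = 6 + 3/2*e1.
Distribute z over w term by term (generator squares from the signature, products reordered to ascending indices): (3/5)*w = 18/5 + 9/10*e1; (-9/4*e1)*w = 27/8 - 27/2*e1.
Sum: 279/40 - 63/5*e1; translating back through the correspondence:
Answer: 279/40 - 63/5*i


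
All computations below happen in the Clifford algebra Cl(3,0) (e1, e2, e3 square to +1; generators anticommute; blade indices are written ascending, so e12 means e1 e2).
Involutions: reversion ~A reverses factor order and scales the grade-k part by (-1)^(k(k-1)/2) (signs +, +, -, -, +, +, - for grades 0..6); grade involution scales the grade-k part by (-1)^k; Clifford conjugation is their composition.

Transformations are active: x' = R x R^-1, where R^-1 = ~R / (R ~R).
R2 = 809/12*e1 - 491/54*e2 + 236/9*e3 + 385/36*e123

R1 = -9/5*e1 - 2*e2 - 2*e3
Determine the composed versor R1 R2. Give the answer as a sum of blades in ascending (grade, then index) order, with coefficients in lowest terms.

Distribute over the terms of R1 (each basis-blade product reordered to ascending indices, repeated generators contracted through their squares):
(-9/5*e1) R2 = -2427/20 + 491/30*e12 - 236/5*e13 - 77/4*e23
(-2*e2) R2 = 491/27 + 809/6*e12 + 385/18*e13 - 472/9*e23
(-2*e3) R2 = -472/9 - 385/18*e12 + 809/6*e13 - 491/27*e23
Summing the partial products and collecting blades:
Answer: -84029/540 + 11683/90*e12 + 4906/45*e13 - 9707/108*e23


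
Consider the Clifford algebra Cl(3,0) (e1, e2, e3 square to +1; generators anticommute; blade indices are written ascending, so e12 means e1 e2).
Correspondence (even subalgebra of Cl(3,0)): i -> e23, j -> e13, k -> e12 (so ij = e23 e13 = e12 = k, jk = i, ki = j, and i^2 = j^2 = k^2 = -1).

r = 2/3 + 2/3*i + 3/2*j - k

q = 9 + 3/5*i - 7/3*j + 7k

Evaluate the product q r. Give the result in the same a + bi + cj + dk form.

In blades: q = 9 + 7*e12 - 7/3*e13 + 3/5*e23, r = 2/3 - e12 + 3/2*e13 + 2/3*e23.
Distribute q over r term by term (generator squares from the signature, products reordered to ascending indices): (9)*r = 6 - 9*e12 + 27/2*e13 + 6*e23; (7*e12)*r = 7 + 14/3*e12 + 14/3*e13 - 21/2*e23; (-7/3*e13)*r = 7/2 + 14/9*e12 - 14/9*e13 + 7/3*e23; (3/5*e23)*r = -2/5 + 9/10*e12 + 3/5*e13 + 2/5*e23.
Sum: 161/10 - 169/90*e12 + 1549/90*e13 - 53/30*e23; translating back through the correspondence:
Answer: 161/10 - 53/30*i + 1549/90*j - 169/90*k


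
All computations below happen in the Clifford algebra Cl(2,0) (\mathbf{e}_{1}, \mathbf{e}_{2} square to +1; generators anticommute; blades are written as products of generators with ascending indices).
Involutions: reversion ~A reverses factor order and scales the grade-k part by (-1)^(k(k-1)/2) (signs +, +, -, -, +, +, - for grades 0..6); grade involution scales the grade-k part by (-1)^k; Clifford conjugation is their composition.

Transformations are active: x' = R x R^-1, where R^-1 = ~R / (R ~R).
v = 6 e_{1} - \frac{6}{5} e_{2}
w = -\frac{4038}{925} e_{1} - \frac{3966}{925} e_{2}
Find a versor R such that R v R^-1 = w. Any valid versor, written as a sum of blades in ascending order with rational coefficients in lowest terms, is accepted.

Why this works: both vectors square to \frac{936}{25}, so q(v) = q(w) and R = v + w = \frac{1512}{925} e_{1} - \frac{5076}{925} e_{2} carries v to w — its own direction survives, the complement (v - w)/2 flips.
Answer: \frac{1512}{925} e_{1} - \frac{5076}{925} e_{2}


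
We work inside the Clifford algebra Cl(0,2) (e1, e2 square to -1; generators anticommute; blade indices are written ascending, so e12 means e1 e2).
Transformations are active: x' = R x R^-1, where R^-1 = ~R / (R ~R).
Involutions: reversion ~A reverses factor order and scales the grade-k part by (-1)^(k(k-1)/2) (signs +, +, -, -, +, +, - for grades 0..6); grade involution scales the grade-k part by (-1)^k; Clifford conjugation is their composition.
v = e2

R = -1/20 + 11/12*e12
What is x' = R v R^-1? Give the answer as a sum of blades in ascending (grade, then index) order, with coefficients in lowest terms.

~R = -1/20 - 11/12*e12, and R ~R = 1517/1800, so R^-1 = ~R / (1517/1800).
R v = -11/12*e1 - 1/20*e2
Answer: 165/1517*e1 - 1508/1517*e2


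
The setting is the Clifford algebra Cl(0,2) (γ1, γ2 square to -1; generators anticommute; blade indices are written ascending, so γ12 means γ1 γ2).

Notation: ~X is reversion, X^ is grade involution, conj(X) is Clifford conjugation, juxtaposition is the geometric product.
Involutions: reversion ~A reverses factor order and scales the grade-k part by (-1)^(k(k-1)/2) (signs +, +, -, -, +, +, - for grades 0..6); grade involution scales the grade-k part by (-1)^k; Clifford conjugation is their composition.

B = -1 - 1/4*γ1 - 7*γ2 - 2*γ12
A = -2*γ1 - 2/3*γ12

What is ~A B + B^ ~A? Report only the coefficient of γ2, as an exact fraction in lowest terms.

first term: 5/6 + 20/3*γ1 - 25/6*γ2 + 40/3*γ12
second term: 11/6 + 20/3*γ1 + 23/6*γ2 + 40/3*γ12
Answer: -1/3


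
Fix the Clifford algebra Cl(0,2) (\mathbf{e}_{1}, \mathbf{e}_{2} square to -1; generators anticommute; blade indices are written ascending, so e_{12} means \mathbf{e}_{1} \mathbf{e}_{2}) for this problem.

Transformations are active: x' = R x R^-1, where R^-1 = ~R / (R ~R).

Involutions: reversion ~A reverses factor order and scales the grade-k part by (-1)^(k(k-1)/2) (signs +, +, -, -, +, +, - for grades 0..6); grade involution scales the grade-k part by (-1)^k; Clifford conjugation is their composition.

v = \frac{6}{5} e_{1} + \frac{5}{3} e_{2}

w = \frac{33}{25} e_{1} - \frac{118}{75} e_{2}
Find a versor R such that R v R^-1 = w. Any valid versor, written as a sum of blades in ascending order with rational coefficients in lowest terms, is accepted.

Take R = v + w = \frac{63}{25} e_{1} + \frac{7}{75} e_{2}. Because q(v) = q(w) = -\frac{949}{225}, conjugation by R sends v exactly to w.
Answer: \frac{63}{25} e_{1} + \frac{7}{75} e_{2}


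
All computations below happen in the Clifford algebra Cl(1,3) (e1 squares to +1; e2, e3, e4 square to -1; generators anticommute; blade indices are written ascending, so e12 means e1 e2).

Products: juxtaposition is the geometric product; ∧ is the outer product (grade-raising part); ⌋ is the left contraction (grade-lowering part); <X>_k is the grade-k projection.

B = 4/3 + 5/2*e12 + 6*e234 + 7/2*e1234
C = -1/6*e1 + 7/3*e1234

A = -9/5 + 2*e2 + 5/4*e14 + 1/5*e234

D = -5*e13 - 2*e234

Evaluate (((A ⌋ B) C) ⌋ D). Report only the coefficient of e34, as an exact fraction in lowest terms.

step 1: -6/5 + 43/10*e1 - 9/2*e12 + 35/8*e23 - 12*e34 + 7*e134 - 54/5*e234 - 63/10*e1234
step 2: 839/60 + 127/5*e1 - 205/12*e2 + 28*e12 - 245/24*e14 - 35/3*e34 - 35/48*e123 + 2*e134 + 539/60*e234 - 23/5*e1234
step 3: -539/30 - 70/3*e2 - 127*e3 - 839/12*e13 - 205/6*e34 - 839/30*e234
Answer: -205/6


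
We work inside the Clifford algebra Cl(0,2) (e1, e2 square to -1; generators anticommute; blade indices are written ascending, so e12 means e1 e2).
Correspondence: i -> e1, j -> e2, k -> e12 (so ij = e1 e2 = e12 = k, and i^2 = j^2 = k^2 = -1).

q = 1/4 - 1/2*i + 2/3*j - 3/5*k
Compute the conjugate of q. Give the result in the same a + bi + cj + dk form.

In blades: q = 1/4 - 1/2*e1 + 2/3*e2 - 3/5*e12.
Conjugation here is Clifford conjugation: the scalar is fixed and the grade-1 and grade-2 blades all flip sign, giving 1/4 + 1/2*e1 - 2/3*e2 + 3/5*e12; translating back:
Answer: 1/4 + 1/2*i - 2/3*j + 3/5*k


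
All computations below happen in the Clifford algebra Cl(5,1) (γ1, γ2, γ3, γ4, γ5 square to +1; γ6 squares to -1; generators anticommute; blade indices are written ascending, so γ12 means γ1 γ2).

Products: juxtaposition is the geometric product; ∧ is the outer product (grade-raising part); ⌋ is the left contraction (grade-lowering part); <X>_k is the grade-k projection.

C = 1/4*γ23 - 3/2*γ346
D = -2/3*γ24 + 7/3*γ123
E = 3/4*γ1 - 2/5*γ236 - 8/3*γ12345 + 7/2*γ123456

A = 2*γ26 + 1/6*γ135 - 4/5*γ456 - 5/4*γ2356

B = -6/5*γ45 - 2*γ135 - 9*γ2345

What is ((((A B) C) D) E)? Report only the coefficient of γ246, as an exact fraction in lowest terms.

step 1: 1/3 - 24/25*γ6 + 45/4*γ46 - 3/2*γ124 - 5/2*γ126 + 1/5*γ134 - 36/5*γ236 - 8/5*γ1346 - 3/2*γ2346 - 12/5*γ2456 - 18*γ3456 - 4*γ12356
step 2: 12/5*γ1 + 9/4*γ2 - 135/8*γ3 + 27*γ5 + 9/5*γ6 + 3/10*γ16 + 1/12*γ23 - 54/5*γ24 - 36/25*γ34 + 3/8*γ46 - 1/20*γ124 - 3/8*γ134 - 5/8*γ136 + γ156 + 18/5*γ235 - 6/25*γ236 - 1/2*γ346 - 15/4*γ1234 - 9/4*γ1236 - 6*γ1245 + 2/5*γ1246 + 45/16*γ2346 + 9/2*γ2456 - 3/5*γ3456
step 3: -36/5 - 41/180*γ1 - 41/4*γ4 - 21/4*γ6 - 315/8*γ12 - 11/4*γ13 + 22/5*γ15 - 22/75*γ16 + 164/25*γ23 + 7/8*γ24 + 41/24*γ26 - 11/180*γ34 - 15/8*γ36 + 3*γ56 + 1/4*γ123 + 44/25*γ124 - 126/5*γ134 - 105/16*γ146 - 45/4*γ234 - 11/30*γ236 - 18*γ245 - 6/5*γ246 + 82/5*γ345 - 82/75*γ346 - 63*γ1235 - 21/5*γ1236 - 41/30*γ1246 - 3/2*γ1346 + 41/15*γ2356 + 11/24*γ12346 + 11/15*γ12456 + 21/2*γ13456
step 4: -29/1200 - 93/25*γ1 - 207/32*γ2 + 85/16*γ3 - 168*γ4 - 3347/1200*γ5 + 711/250*γ6 + 656/15*γ12 + 48*γ13 - 33/16*γ14 + 30*γ15 + 323/80*γ16 - 153/80*γ23 + 659/375*γ24 - 1239/20*γ25 - 28*γ26 - 969/50*γ34 - 2843/300*γ35 + 88/45*γ36 + 461/30*γ45 + 13509/64*γ46 + 11/9*γ56 + 1801/375*γ123 + 201/160*γ124 + 2473/675*γ125 - 1831/32*γ126 - 237/400*γ134 - 98/15*γ135 - 1557/32*γ136 + 5633/300*γ145 - 328/45*γ146 - 2493/40*γ156 - 176/15*γ234 + 11427/160*γ235 + 603/100*γ236 + 22/3*γ245 + 1801/1800*γ246 + 461/5*γ256 - 105*γ345 + 31/40*γ346 + 566/225*γ356 + 413/40*γ456 + 261/16*γ1234 - 82/3*γ1235 + 659/1800*γ1236 + 219/80*γ1245 - 459/50*γ1246 + 5633/1800*γ1256 - 21583/1200*γ1345 + 29/250*γ1346 - 11/80*γ1356 - 4946/225*γ1456 - 283/675*γ2345 + 635/32*γ2346 + 35/2*γ2356 - 503/200*γ2456 + 12231/80*γ3456 + 33/40*γ12345 + 8*γ12346 + 7233/200*γ12356 - 5*γ12456 - 41/9*γ13456 - 2843/1800*γ23456 - 196/5*γ123456
Answer: 1801/1800


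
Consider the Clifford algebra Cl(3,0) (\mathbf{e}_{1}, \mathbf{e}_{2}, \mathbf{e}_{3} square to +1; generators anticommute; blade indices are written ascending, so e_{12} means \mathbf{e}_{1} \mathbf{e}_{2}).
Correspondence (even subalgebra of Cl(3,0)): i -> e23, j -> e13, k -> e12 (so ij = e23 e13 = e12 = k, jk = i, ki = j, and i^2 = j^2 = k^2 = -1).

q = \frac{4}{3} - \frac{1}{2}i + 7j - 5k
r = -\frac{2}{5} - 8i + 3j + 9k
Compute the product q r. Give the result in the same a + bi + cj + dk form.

In blades: q = \frac{4}{3} - 5 e_{12} + 7 e_{13} - \frac{1}{2} e_{23}, r = -\frac{2}{5} + 9 e_{12} + 3 e_{13} - 8 e_{23}.
Distribute q over r term by term (generator squares from the signature, products reordered to ascending indices): (\frac{4}{3})*r = -\frac{8}{15} + 12 e_{12} + 4 e_{13} - \frac{32}{3} e_{23}; (-5 e_{12})*r = 45 + 2 e_{12} + 40 e_{13} + 15 e_{23}; (7 e_{13})*r = -21 + 56 e_{12} - \frac{14}{5} e_{13} + 63 e_{23}; (-\frac{1}{2} e_{23})*r = -4 - \frac{3}{2} e_{12} + \frac{9}{2} e_{13} + \frac{1}{5} e_{23}.
Sum: \frac{292}{15} + \frac{137}{2} e_{12} + \frac{457}{10} e_{13} + \frac{1013}{15} e_{23}; translating back through the correspondence:
Answer: \frac{292}{15} + \frac{1013}{15}i + \frac{457}{10}j + \frac{137}{2}k


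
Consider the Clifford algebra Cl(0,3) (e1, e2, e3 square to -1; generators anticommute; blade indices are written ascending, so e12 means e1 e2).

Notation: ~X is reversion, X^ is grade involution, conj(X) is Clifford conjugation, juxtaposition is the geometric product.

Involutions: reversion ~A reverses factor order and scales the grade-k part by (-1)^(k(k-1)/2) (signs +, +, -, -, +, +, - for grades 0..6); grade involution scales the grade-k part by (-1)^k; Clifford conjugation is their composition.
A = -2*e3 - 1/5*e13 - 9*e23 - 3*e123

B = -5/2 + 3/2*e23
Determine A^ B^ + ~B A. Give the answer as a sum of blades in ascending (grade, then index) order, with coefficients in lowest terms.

first term: 27/2 - 9/2*e1 + 3*e2 - 5*e3 - 3/10*e12 + 1/2*e13 + 45/2*e23 - 15/2*e123
second term: -27/2 - 9/2*e1 - 3*e2 + 5*e3 - 3/10*e12 + 1/2*e13 + 45/2*e23 + 15/2*e123
Answer: -9*e1 - 3/5*e12 + e13 + 45*e23


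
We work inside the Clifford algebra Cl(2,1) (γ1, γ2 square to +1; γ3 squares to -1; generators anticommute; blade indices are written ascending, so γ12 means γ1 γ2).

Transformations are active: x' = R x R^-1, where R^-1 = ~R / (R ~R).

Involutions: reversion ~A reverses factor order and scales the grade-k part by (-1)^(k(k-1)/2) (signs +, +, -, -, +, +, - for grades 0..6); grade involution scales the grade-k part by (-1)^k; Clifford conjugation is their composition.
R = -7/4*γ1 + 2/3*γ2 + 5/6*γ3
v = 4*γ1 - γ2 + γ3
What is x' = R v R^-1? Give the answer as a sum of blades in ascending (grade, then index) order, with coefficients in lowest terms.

~R = -7/4*γ1 + 2/3*γ2 + 5/6*γ3, and R ~R = 45/16, so R^-1 = ~R / (45/16).
R v = -17/2 - 11/12*γ12 - 61/12*γ13 + 3/2*γ23
Answer: 296/45*γ1 - 409/135*γ2 - 163/27*γ3


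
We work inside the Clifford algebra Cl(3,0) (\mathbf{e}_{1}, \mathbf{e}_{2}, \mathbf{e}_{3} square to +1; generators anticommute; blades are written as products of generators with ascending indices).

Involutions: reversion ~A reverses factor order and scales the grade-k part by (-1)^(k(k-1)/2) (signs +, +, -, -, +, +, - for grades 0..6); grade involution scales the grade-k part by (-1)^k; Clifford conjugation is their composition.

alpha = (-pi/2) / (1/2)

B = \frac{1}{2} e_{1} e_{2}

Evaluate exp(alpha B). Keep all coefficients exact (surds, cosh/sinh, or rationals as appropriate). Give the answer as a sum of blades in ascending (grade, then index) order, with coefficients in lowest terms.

B^2 = (\frac{1}{2})^2*(e_{1} e_{2})^2 = \frac{1}{4}*(-1) = -\frac{1}{4} (a basis 2-blade squares to minus the product of its generators' squares).
B^2 = -\frac{1}{4} — B^2 < 0, so the exponential closes trigonometrically: l = \frac{1}{2}, alpha*l = - \frac{\pi}{2}, so exp(alpha B) = cos(- \frac{\pi}{2}) + (sin(- \frac{\pi}{2})/(\frac{1}{2}))*B = 0 + (-2)*B.
Answer: -e_{1} e_{2}


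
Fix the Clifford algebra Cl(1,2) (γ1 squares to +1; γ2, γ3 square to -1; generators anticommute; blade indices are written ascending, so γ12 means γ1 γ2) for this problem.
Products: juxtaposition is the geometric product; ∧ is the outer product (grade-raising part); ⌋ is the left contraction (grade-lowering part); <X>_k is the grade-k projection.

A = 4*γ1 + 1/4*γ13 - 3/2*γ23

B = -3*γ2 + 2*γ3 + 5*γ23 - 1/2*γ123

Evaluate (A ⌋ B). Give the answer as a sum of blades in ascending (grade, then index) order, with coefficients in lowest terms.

step 1: 15/2 - 3/4*γ1 + 1/8*γ2 - 2*γ23
Answer: 15/2 - 3/4*γ1 + 1/8*γ2 - 2*γ23


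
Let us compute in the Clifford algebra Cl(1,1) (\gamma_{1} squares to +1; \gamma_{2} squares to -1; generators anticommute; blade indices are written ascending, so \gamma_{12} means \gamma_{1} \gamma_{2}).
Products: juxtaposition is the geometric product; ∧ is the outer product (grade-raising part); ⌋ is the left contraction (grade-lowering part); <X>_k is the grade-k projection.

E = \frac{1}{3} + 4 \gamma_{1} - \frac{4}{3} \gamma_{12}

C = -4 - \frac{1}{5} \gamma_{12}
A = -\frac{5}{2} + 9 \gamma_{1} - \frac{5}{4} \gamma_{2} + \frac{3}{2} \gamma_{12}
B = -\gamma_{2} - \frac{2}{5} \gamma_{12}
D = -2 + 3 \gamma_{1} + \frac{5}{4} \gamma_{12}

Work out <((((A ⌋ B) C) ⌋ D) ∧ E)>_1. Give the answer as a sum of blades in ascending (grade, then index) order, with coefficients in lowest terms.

step 1: -\frac{37}{20} + \frac{1}{2} \gamma_{1} - \frac{11}{10} \gamma_{2} + \gamma_{12}
step 2: \frac{36}{5} - \frac{89}{50} \gamma_{1} + \frac{43}{10} \gamma_{2} - \frac{363}{100} \gamma_{12}
step 3: -\frac{9711}{400} + \frac{1079}{40} \gamma_{1} - \frac{89}{40} \gamma_{2} + 9 \gamma_{12}
step 4: -\frac{3237}{400} - \frac{52871}{600} \gamma_{1} - \frac{89}{120} \gamma_{2} + \frac{4427}{100} \gamma_{12}
step 5: -\frac{52871}{600} \gamma_{1} - \frac{89}{120} \gamma_{2}
Answer: -\frac{52871}{600} \gamma_{1} - \frac{89}{120} \gamma_{2}


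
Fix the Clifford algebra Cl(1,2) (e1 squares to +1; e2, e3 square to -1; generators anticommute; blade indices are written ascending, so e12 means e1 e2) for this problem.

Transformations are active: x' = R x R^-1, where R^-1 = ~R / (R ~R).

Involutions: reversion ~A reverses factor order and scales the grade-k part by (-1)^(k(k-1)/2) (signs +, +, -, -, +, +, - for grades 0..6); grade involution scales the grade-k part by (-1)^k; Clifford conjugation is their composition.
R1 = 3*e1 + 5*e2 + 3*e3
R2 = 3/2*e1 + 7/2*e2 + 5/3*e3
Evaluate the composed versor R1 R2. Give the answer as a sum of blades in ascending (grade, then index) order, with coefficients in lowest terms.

Distribute over the terms of R1 (each basis-blade product reordered to ascending indices, repeated generators contracted through their squares):
(3*e1) R2 = 9/2 + 21/2*e12 + 5*e13
(5*e2) R2 = -35/2 - 15/2*e12 + 25/3*e23
(3*e3) R2 = -5 - 9/2*e13 - 21/2*e23
Summing the partial products and collecting blades:
Answer: -18 + 3*e12 + 1/2*e13 - 13/6*e23


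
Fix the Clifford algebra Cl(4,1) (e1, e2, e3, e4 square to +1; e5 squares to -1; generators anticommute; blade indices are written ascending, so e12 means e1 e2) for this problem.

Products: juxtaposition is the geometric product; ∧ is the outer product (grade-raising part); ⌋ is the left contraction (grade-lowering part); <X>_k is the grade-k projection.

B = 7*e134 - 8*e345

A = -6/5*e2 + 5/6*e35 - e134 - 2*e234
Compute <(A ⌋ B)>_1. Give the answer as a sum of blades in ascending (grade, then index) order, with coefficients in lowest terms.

step 1: 7 + 20/3*e4
step 2: 20/3*e4
Answer: 20/3*e4


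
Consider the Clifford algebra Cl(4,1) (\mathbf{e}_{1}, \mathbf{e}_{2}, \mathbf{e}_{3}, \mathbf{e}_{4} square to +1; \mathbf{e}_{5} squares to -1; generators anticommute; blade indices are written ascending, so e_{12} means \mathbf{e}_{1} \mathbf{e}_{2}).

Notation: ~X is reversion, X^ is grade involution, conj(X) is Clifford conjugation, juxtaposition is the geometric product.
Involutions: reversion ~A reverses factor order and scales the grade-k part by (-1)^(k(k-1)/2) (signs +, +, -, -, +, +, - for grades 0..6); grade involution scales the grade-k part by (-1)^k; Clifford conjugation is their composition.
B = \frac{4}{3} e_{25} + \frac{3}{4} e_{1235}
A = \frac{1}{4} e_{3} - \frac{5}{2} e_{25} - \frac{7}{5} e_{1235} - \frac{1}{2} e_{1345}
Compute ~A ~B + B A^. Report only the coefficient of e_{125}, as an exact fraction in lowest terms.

first term: -\frac{137}{60} - \frac{449}{120} e_{13} + \frac{3}{8} e_{24} + \frac{3}{16} e_{125} + \frac{1}{3} e_{235} + \frac{2}{3} e_{1234}
second term: -\frac{137}{60} + \frac{449}{120} e_{13} - \frac{3}{8} e_{24} + \frac{3}{16} e_{125} + \frac{1}{3} e_{235} + \frac{2}{3} e_{1234}
Answer: \frac{3}{8}


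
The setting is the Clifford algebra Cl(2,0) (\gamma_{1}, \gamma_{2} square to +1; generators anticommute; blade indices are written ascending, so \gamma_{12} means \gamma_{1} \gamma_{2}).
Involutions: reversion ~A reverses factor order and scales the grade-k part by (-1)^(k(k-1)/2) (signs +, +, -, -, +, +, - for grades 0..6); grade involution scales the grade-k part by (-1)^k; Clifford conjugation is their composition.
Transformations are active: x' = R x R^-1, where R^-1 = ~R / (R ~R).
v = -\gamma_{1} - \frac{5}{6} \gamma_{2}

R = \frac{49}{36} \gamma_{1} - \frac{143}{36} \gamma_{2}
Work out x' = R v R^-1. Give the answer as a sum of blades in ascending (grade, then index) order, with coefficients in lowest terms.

~R = \frac{49}{36} \gamma_{1} - \frac{143}{36} \gamma_{2}, and R ~R = \frac{11425}{648}, so R^-1 = ~R / (\frac{11425}{648}).
R v = \frac{421}{216} - \frac{1103}{216} \gamma_{12}
Answer: \frac{89179}{68550} \gamma_{1} - \frac{513}{11425} \gamma_{2}


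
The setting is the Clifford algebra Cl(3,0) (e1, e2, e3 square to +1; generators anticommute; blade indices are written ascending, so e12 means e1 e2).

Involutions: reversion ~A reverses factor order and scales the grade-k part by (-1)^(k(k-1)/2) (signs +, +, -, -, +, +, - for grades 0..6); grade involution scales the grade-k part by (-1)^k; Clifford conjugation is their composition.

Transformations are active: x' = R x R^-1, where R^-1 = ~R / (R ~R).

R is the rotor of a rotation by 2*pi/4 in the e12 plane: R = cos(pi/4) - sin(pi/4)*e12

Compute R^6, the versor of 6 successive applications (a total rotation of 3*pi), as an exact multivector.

The rotor phase is half the rotation angle and phases add under composition, so 6 steps in the e12 plane accumulate phase 6*(pi/4) = 3*pi/2: R^6 = cos(3*pi/2) - sin(3*pi/2)*e12.
cos(3*pi/2) = 0 and sin(3*pi/2) = -1, so R^6 = e12. The net rotation is 1*pi (after discarding 1 full turn, each of which contributes a factor -1 to the rotor); the rotor keeps the half-angle phase exactly.
Answer: e12


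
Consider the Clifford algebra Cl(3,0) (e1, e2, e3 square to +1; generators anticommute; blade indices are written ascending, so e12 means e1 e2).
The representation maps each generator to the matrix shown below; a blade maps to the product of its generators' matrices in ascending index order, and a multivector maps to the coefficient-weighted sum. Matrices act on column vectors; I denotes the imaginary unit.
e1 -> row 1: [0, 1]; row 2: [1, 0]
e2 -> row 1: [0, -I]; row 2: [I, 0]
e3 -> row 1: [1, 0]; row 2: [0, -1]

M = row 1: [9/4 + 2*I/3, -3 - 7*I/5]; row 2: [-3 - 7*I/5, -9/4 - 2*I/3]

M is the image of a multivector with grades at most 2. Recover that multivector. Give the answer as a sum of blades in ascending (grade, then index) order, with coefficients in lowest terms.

Method: 1, rho(e1), rho(e2), rho(e3) form a trace-orthogonal basis of the 2x2 complex matrices (tr(X Y) = 2 if X = Y, else 0), so M = m0*1 + m1*rho(e1) + m2*rho(e2) + m3*rho(e3) with m0 = tr(M)/2 = 0, m1 = tr(M rho(e1))/2 = -3 - 7*I/5, m2 = tr(M rho(e2))/2 = 0, m3 = tr(M rho(e3))/2 = 9/4 + 2*I/3.
Multiplying table entries, the bivector images are rho(e12) = I*rho(e3), rho(e13) = -I*rho(e2), rho(e23) = I*rho(e1); with real blade coefficients the real parts of m0..m3 are the coefficients of 1, e1, e2, e3 and the imaginary parts give the bivectors (e23: Im m1, e13: -Im m2, e12: Im m3).
Answer: -3*e1 + 9/4*e3 + 2/3*e12 - 7/5*e23


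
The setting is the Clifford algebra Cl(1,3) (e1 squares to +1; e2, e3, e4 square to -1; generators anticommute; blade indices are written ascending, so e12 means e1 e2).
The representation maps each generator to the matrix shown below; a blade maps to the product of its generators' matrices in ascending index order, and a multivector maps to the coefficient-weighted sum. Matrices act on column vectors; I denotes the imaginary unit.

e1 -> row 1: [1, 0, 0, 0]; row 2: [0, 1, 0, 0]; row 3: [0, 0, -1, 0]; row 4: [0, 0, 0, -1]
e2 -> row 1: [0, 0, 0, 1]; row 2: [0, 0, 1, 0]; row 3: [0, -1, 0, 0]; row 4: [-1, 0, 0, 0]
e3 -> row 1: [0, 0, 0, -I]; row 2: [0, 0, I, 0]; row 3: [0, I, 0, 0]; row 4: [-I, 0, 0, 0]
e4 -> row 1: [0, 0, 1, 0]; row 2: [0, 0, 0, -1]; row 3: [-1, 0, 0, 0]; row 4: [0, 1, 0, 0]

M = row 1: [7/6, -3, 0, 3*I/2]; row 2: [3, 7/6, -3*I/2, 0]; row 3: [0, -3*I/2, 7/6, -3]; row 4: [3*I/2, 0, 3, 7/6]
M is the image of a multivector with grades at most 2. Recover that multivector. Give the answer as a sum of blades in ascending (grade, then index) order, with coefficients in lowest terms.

Method: the blade images are trace-orthogonal — tr(rho(e_A) rho(e_B)^-1) = 4 if A = B and 0 otherwise — and rho(e_A)^-1 = (e_A)^2 * rho(e_A) with (e_A)^2 = +1 or -1, so the coefficient of e_A in the preimage is (e_A)^2 * tr(M rho(e_A))/4.
Nonzero projections over blades of grade <= 2: 1: (1)^2 = +1, tr(M 1) = 14/3, coefficient 7/6; e3: (e3)^2 = -1, tr(M rho(e3)) = 6, coefficient -3/2; e24: (e24)^2 = -1, tr(M rho(e24)) = 12, coefficient -3. Every other blade of grade <= 2 projects to 0.
Answer: 7/6 - 3/2*e3 - 3*e24


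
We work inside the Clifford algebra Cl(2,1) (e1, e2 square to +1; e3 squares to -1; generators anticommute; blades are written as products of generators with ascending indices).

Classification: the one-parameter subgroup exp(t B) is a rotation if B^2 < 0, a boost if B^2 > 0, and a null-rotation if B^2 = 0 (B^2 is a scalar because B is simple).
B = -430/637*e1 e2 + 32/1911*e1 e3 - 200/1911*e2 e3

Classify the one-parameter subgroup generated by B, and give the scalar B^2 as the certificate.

B^2 term by term: the squares give (-430/637)^2*(e1 e2)^2 + (32/1911)^2*(e1 e3)^2 + (-200/1911)^2*(e2 e3)^2 = 184900/405769*(-1) + 1024/3651921*(+1) + 40000/3651921*(+1) = -4/9 (each basis 2-blade squares to minus the product of its generators' squares); cross terms between blades sharing an index anticommute and cancel. So B^2 = -4/9.
Answer: rotation, certificate B^2 = -4/9. Because -4/9 is invariant under every versor sandwich, the classification follows from its sign alone.


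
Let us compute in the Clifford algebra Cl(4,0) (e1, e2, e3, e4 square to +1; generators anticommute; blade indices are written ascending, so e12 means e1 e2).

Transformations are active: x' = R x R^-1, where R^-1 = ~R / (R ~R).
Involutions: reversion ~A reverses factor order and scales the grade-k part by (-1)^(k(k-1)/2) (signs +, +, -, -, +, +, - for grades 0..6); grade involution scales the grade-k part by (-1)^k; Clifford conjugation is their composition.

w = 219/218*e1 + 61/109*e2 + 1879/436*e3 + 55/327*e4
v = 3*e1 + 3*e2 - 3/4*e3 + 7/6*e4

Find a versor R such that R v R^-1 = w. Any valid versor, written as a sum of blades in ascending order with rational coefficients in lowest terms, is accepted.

R = v + w = 873/218*e1 + 388/109*e2 + 388/109*e3 + 291/218*e4 works: the equal norms (2869/144) guarantee its sandwich swaps v into w.
Answer: 873/218*e1 + 388/109*e2 + 388/109*e3 + 291/218*e4


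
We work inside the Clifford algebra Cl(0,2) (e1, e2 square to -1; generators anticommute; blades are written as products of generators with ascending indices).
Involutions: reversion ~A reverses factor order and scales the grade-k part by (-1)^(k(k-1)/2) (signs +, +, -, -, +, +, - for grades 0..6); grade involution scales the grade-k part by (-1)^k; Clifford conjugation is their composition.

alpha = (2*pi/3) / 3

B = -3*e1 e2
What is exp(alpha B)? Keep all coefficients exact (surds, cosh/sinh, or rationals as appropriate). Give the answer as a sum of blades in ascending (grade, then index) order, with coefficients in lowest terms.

B^2 = (-3)^2*(e1 e2)^2 = 9*(-1) = -9 (a basis 2-blade squares to minus the product of its generators' squares).
B^2 = -9 — the series telescopes trigonometrically here: l = 3, alpha*l = 2*pi/3, so exp(alpha B) = cos(2*pi/3) + (sin(2*pi/3)/3)*B = -1/2 + (sqrt(3)/6)*B.
Answer: -1/2 - sqrt(3)/2*e1 e2


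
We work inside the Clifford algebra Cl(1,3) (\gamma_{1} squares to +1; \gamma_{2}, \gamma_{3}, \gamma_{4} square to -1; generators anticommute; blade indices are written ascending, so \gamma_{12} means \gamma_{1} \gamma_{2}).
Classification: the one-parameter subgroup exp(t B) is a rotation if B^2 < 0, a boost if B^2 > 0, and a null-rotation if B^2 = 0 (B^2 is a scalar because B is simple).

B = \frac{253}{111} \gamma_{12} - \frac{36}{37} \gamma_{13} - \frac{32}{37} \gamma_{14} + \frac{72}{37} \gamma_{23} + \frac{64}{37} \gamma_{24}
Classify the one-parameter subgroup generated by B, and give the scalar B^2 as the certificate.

B^2 term by term: the squares give (\frac{253}{111})^2*(\gamma_{12})^2 + (-\frac{36}{37})^2*(\gamma_{13})^2 + (-\frac{32}{37})^2*(\gamma_{14})^2 + (\frac{72}{37})^2*(\gamma_{23})^2 + (\frac{64}{37})^2*(\gamma_{24})^2 = \frac{64009}{12321}*(+1) + \frac{1296}{1369}*(+1) + \frac{1024}{1369}*(+1) + \frac{5184}{1369}*(-1) + \frac{4096}{1369}*(-1) = \frac{1}{9} (each basis 2-blade squares to minus the product of its generators' squares); cross terms between blades sharing an index anticommute and cancel; the commuting (index-disjoint) pairs give grade-4 terms 2*c*c'*(blade product), which cancel blade by blade — \gamma_{1234}: \frac{4608}{1369} - \frac{4608}{1369} = 0 — confirming B is simple. So B^2 = \frac{1}{9}.
Answer: boost, certificate B^2 = \frac{1}{9}. Key observation: B^2 = \frac{1}{9} is a conjugation invariant, so its sign decides the class regardless of the surface form of B.


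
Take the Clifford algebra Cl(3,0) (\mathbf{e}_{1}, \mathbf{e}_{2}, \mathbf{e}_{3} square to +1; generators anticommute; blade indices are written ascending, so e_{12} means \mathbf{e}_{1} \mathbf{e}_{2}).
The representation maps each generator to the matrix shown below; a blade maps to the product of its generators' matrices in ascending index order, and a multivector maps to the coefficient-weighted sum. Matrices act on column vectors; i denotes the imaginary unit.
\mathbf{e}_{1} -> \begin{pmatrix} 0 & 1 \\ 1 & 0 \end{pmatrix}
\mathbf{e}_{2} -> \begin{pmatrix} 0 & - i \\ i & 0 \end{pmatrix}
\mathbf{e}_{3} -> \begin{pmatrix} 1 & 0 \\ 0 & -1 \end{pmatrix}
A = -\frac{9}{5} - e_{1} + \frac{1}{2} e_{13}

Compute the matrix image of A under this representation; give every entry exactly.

Bivector images (products of the table entries): rho(e_{13}) = rho(\mathbf{e}_{1})rho(\mathbf{e}_{3}) = \begin{pmatrix} 0 & -1 \\ 1 & 0 \end{pmatrix}.
M = (-\frac{9}{5})*1 + (-1)*rho(e_{1}) + (\frac{1}{2})*rho(e_{13}), summed entrywise (1 is the identity matrix):
Answer: \begin{pmatrix} - \frac{9}{5} & - \frac{3}{2} \\ - \frac{1}{2} & - \frac{9}{5} \end{pmatrix}


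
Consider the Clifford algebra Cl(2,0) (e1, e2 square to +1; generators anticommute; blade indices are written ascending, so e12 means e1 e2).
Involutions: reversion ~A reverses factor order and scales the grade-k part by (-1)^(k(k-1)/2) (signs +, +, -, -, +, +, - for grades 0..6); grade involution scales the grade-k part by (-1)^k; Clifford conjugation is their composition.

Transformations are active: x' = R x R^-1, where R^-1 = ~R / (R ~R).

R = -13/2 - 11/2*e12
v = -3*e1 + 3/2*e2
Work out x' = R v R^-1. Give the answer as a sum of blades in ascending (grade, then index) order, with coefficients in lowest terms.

~R = -13/2 + 11/2*e12, and R ~R = 145/2, so R^-1 = ~R / (145/2).
R v = 45/4*e1 - 105/4*e2
Answer: 57/58*e1 + 93/29*e2


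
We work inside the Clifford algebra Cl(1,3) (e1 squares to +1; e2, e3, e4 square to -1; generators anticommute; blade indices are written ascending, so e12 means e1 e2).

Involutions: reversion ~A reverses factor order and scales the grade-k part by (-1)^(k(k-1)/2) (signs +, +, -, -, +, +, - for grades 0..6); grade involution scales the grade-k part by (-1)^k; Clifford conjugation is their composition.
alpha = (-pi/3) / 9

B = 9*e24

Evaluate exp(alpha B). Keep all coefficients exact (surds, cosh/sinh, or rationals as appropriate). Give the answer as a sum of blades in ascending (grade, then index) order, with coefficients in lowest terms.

B^2 = (9)^2*(e24)^2 = 81*(-1) = -81 (a basis 2-blade squares to minus the product of its generators' squares).
B^2 = -81 — a negative square means the series sums to a rotation: l = 9, alpha*l = -pi/3, so exp(alpha B) = cos(-pi/3) + (sin(-pi/3)/9)*B = 1/2 + (-sqrt(3)/18)*B.
Answer: 1/2 - sqrt(3)/2*e24


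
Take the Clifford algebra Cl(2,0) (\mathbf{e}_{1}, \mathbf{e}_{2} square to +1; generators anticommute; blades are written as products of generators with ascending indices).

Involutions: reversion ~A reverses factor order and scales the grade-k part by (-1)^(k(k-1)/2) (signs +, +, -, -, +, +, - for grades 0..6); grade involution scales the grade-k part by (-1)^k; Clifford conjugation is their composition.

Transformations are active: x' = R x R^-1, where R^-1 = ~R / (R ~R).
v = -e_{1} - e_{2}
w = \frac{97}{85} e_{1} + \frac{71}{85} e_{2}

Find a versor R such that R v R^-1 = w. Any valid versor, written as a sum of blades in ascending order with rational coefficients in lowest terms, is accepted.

A norm check does it: q(v) = q(w) = 2, hence R = v + w = \frac{12}{85} e_{1} - \frac{14}{85} e_{2} realises the map — parallel part kept, (v - w)/2 negated, v carried to w.
Answer: \frac{12}{85} e_{1} - \frac{14}{85} e_{2}


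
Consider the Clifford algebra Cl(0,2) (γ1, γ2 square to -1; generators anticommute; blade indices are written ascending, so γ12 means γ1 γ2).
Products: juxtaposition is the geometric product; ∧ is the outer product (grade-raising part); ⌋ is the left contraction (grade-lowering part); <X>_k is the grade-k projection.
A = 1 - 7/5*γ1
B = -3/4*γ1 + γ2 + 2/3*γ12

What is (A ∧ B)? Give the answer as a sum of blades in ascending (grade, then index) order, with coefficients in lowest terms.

step 1: -3/4*γ1 + γ2 - 11/15*γ12
Answer: -3/4*γ1 + γ2 - 11/15*γ12


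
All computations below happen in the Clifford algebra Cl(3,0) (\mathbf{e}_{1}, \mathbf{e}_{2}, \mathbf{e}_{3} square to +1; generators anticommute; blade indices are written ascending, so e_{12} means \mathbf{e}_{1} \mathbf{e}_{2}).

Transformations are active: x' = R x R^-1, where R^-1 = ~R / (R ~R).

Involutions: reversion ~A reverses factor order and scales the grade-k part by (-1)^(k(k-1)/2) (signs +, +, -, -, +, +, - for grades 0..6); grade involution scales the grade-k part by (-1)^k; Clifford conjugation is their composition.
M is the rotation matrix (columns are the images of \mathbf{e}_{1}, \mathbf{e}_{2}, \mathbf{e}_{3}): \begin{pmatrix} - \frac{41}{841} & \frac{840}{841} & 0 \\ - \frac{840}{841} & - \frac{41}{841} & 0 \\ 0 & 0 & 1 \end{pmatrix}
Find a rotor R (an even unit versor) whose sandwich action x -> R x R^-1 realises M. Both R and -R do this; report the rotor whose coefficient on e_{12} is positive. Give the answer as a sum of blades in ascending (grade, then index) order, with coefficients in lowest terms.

Method: write R = a + b12*e_{12} + b13*e_{13} + b23*e_{23} with a^2 + b12^2 + b13^2 + b23^2 = 1 (so R^-1 = ~R). Expanding the columns R e_j ~R gives tr M = 4a^2 - 1 and, from the antisymmetric part, M21 - M12 = -4a*b12, M13 - M31 = 4a*b13, M32 - M23 = -4a*b23.
Here tr M = \frac{759}{841}, so a^2 = (1 + tr M)/4 = \frac{400}{841} and a = ±\frac{20}{29}. Taking a = \frac{20}{29}: M21 - M12 = -\frac{1680}{841}, M13 - M31 = 0, M32 - M23 = 0, giving b12 = \frac{21}{29}, b13 = 0, b23 = 0, i.e. R = \frac{20}{29} + \frac{21}{29} e_{12}.
Its e_{12} coefficient is already positive.
Answer: \frac{20}{29} + \frac{21}{29} e_{12}. Uniqueness: Spin(3) -> SO(3) maps R and -R to the same rotation of trace \frac{759}{841}; fixing the sign of the e_{12} coefficient removes the ambiguity.


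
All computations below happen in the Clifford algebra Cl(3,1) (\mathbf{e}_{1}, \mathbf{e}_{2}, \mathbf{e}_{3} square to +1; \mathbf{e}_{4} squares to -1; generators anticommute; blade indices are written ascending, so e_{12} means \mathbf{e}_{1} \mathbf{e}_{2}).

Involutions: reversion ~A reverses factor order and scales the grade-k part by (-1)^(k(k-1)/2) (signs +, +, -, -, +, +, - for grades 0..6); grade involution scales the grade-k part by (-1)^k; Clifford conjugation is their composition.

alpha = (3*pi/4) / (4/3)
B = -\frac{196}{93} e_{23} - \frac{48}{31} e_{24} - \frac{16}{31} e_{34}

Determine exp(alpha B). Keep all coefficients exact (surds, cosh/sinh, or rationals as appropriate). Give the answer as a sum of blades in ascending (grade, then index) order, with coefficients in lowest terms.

B^2 term by term: the squares give (-\frac{196}{93})^2*(e_{23})^2 + (-\frac{48}{31})^2*(e_{24})^2 + (-\frac{16}{31})^2*(e_{34})^2 = \frac{38416}{8649}*(-1) + \frac{2304}{961}*(+1) + \frac{256}{961}*(+1) = -\frac{16}{9} (each basis 2-blade squares to minus the product of its generators' squares); cross terms between blades sharing an index anticommute and cancel. So B^2 = -\frac{16}{9}.
B^2 = -\frac{16}{9} — a negative square means the series sums to a rotation: l = \frac{4}{3}, alpha*l = \frac{3 \pi}{4}, so exp(alpha B) = cos(\frac{3 \pi}{4}) + (sin(\frac{3 \pi}{4})/(\frac{4}{3}))*B = - \frac{\sqrt{2}}{2} + (\frac{3 \sqrt{2}}{8})*B.
Answer: - \frac{\sqrt{2}}{2} - \frac{49 \sqrt{2}}{62} e_{23} - \frac{18 \sqrt{2}}{31} e_{24} - \frac{6 \sqrt{2}}{31} e_{34}
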